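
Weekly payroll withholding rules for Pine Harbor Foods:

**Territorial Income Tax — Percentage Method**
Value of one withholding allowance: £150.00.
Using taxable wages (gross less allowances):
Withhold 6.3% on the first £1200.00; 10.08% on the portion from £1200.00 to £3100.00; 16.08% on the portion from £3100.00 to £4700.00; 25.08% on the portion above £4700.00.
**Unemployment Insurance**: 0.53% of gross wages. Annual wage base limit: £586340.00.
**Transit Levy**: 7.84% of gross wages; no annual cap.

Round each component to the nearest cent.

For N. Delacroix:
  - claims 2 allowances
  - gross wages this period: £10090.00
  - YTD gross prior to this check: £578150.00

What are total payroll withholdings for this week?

£2635.44

Territorial Income Tax: taxable = £10090.00 − 2×£150.00 = £9790.00
  £524.40 + 25.08% × (£9790.00 − £4700.00) = £524.40 + 25.08% × £5090.00 = £1800.97
Unemployment Insurance: cap £586340.00 − YTD £578150.00 = £8190.00 subject; 0.53% × £8190.00 = £43.41
Transit Levy: 7.84% × £10090.00 = £791.06
Total: £1800.97 + £43.41 + £791.06 = £2635.44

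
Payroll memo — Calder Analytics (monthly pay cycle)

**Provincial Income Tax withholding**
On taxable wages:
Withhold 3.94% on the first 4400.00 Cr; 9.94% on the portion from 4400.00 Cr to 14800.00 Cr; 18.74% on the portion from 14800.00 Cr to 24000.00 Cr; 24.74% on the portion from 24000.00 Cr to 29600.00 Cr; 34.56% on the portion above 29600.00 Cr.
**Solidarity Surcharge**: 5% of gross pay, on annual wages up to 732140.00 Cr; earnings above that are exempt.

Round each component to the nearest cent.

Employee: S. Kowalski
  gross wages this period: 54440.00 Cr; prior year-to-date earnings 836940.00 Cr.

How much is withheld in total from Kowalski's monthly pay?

12901.34 Cr

Provincial Income Tax: taxable = 54440.00 Cr
  4316.64 Cr + 34.56% × (54440.00 Cr − 29600.00 Cr) = 4316.64 Cr + 34.56% × 24840.00 Cr = 12901.34 Cr
Solidarity Surcharge: YTD 836940.00 Cr ≥ cap 732140.00 Cr → 0.00 Cr
Total: 12901.34 Cr + 0.00 Cr = 12901.34 Cr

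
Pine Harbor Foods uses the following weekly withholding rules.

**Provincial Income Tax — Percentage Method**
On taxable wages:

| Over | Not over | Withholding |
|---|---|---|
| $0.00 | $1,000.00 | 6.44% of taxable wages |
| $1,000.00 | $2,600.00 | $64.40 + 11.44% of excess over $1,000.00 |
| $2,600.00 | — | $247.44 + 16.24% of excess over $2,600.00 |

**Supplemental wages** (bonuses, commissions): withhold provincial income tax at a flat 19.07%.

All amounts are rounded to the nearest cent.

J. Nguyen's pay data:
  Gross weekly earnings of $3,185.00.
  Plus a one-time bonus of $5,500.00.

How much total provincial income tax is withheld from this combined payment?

$1,391.29

Provincial Income Tax: taxable = $3,185.00
  $247.44 + 16.24% × ($3,185.00 − $2,600.00) = $247.44 + 16.24% × $585.00 = $342.44
Supplemental (19.07% flat on bonus): 19.07% × $5,500.00 = $1,048.85
Total provincial income tax: $342.44 + $1,048.85 = $1,391.29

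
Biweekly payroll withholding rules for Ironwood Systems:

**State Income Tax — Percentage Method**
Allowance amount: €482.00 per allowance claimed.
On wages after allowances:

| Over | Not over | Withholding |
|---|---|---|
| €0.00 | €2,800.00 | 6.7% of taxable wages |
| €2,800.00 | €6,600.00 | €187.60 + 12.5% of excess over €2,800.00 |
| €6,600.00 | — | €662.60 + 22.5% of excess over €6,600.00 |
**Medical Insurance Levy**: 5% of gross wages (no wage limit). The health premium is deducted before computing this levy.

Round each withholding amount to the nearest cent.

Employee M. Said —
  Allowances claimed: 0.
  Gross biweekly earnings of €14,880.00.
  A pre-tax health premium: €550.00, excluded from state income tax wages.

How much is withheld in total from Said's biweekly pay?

€3,118.35

State Income Tax: taxable = €14,880.00 − €550.00 = €14,330.00
  €662.60 + 22.5% × (€14,330.00 − €6,600.00) = €662.60 + 22.5% × €7,730.00 = €2,401.85
Medical Insurance Levy: 5% × €14,330.00 = €716.50
Total: €2,401.85 + €716.50 = €3,118.35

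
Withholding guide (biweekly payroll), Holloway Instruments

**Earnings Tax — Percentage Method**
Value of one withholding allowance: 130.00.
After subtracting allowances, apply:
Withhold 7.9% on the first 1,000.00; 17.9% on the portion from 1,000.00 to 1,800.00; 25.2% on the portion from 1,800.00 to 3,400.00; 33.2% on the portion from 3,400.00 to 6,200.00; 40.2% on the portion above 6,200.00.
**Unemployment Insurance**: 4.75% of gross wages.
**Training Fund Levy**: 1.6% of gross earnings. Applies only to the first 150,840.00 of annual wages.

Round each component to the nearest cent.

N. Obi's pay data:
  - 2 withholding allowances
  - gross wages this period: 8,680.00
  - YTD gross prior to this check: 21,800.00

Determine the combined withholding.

Earnings Tax: taxable = 8,680.00 − 2×130.00 = 8,420.00
  1,555.00 + 40.2% × (8,420.00 − 6,200.00) = 1,555.00 + 40.2% × 2,220.00 = 2,447.44
Unemployment Insurance: 4.75% × 8,680.00 = 412.30
Training Fund Levy: 1.6% × 8,680.00 = 138.88
Total: 2,447.44 + 412.30 + 138.88 = 2,998.62

2,998.62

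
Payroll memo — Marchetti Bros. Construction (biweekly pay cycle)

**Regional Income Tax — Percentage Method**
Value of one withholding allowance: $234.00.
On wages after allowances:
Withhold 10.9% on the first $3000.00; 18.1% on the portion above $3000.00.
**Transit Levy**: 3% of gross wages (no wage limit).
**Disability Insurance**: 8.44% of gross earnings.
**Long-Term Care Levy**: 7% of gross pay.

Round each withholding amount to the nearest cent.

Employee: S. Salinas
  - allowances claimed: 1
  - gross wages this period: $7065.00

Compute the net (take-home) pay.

Regional Income Tax: taxable = $7065.00 − 1×$234.00 = $6831.00
  $327.00 + 18.1% × ($6831.00 − $3000.00) = $327.00 + 18.1% × $3831.00 = $1020.41
Transit Levy: 3% × $7065.00 = $211.95
Disability Insurance: 8.44% × $7065.00 = $596.29
Long-Term Care Levy: 7% × $7065.00 = $494.55
Total withheld: $1020.41 + $211.95 + $596.29 + $494.55 = $2323.20
Net pay: $7065.00 − $2323.20 = $4741.80

$4741.80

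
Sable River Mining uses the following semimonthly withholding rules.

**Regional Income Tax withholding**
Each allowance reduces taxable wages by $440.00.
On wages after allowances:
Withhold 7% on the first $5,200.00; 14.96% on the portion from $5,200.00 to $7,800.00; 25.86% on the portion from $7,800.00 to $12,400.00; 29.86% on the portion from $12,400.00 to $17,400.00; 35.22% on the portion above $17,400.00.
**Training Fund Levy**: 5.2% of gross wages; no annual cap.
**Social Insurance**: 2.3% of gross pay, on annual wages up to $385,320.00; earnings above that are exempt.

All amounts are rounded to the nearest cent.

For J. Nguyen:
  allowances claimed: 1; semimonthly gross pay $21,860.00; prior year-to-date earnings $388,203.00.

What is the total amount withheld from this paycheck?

Regional Income Tax: taxable = $21,860.00 − 1×$440.00 = $21,420.00
  $3,435.52 + 35.22% × ($21,420.00 − $17,400.00) = $3,435.52 + 35.22% × $4,020.00 = $4,851.36
Training Fund Levy: 5.2% × $21,860.00 = $1,136.72
Social Insurance: YTD $388,203.00 ≥ cap $385,320.00 → $0.00
Total: $4,851.36 + $1,136.72 + $0.00 = $5,988.08

$5,988.08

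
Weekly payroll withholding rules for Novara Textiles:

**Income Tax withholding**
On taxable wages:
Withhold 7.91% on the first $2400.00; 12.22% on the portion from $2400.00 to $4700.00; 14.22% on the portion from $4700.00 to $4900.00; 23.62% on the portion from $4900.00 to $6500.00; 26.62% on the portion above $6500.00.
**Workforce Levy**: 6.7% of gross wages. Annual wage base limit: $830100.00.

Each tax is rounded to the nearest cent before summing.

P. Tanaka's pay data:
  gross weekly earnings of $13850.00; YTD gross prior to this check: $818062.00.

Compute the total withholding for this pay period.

$3640.38

Income Tax: taxable = $13850.00
  $877.26 + 26.62% × ($13850.00 − $6500.00) = $877.26 + 26.62% × $7350.00 = $2833.83
Workforce Levy: cap $830100.00 − YTD $818062.00 = $12038.00 subject; 6.7% × $12038.00 = $806.55
Total: $2833.83 + $806.55 = $3640.38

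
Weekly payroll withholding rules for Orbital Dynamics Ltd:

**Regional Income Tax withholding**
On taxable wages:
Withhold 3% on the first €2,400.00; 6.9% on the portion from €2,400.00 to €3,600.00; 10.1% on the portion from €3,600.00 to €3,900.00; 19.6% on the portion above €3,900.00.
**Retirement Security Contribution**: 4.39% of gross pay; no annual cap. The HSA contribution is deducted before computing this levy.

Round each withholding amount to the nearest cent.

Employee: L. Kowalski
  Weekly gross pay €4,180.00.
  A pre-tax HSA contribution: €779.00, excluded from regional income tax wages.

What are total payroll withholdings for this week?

€290.37

Regional Income Tax: taxable = €4,180.00 − €779.00 = €3,401.00
  €72.00 + 6.9% × (€3,401.00 − €2,400.00) = €72.00 + 6.9% × €1,001.00 = €141.07
Retirement Security Contribution: 4.39% × €3,401.00 = €149.30
Total: €141.07 + €149.30 = €290.37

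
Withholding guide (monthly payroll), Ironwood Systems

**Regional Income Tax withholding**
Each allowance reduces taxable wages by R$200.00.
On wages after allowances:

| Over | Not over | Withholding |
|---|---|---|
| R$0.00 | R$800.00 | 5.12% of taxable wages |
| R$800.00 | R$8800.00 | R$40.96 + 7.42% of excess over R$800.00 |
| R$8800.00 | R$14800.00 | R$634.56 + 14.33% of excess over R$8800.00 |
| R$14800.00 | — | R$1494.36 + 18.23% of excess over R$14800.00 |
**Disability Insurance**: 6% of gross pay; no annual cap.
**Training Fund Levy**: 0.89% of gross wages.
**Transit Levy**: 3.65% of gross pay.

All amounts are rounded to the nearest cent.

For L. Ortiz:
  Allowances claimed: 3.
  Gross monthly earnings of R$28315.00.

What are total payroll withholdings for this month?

R$6833.16

Regional Income Tax: taxable = R$28315.00 − 3×R$200.00 = R$27715.00
  R$1494.36 + 18.23% × (R$27715.00 − R$14800.00) = R$1494.36 + 18.23% × R$12915.00 = R$3848.76
Disability Insurance: 6% × R$28315.00 = R$1698.90
Training Fund Levy: 0.89% × R$28315.00 = R$252.00
Transit Levy: 3.65% × R$28315.00 = R$1033.50
Total: R$3848.76 + R$1698.90 + R$252.00 + R$1033.50 = R$6833.16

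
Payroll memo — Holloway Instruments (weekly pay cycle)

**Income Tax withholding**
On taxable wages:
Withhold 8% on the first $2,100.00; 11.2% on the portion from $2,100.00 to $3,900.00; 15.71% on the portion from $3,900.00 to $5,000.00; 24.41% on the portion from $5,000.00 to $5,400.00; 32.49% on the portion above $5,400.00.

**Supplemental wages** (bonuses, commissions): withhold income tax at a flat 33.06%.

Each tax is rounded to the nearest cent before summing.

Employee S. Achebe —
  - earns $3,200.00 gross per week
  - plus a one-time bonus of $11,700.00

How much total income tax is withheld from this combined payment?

Income Tax: taxable = $3,200.00
  $168.00 + 11.2% × ($3,200.00 − $2,100.00) = $168.00 + 11.2% × $1,100.00 = $291.20
Supplemental (33.06% flat on bonus): 33.06% × $11,700.00 = $3,868.02
Total income tax: $291.20 + $3,868.02 = $4,159.22

$4,159.22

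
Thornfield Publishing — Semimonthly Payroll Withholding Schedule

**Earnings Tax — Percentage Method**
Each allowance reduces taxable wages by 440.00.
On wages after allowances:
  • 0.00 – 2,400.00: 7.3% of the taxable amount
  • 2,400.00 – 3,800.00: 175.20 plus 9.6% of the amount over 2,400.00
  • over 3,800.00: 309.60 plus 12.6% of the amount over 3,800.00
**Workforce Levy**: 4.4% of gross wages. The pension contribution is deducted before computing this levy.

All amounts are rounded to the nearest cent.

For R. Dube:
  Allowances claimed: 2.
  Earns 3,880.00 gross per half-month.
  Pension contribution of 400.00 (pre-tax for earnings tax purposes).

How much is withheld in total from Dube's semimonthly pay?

347.52

Earnings Tax: taxable = 3,880.00 − 400.00 − 2×440.00 = 2,600.00
  175.20 + 9.6% × (2,600.00 − 2,400.00) = 175.20 + 9.6% × 200.00 = 194.40
Workforce Levy: 4.4% × 3,480.00 = 153.12
Total: 194.40 + 153.12 = 347.52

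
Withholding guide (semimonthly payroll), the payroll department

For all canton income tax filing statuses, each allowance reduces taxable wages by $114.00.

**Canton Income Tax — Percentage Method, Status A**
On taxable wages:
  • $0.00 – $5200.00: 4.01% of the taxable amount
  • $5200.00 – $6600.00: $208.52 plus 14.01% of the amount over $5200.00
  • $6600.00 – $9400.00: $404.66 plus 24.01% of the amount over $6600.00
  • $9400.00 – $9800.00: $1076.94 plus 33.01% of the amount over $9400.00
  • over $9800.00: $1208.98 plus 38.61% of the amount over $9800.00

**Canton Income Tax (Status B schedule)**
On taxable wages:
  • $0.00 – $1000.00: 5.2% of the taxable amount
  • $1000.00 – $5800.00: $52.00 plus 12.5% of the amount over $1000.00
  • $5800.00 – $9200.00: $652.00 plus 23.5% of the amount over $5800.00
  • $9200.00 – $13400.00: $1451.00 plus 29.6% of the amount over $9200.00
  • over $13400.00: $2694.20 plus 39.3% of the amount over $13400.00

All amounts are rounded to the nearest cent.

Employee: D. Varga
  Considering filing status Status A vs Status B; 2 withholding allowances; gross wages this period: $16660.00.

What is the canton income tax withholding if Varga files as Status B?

$3885.78

Canton Income Tax (Status B): taxable = $16660.00 − 2×$114.00 = $16432.00
  $2694.20 + 39.3% × ($16432.00 − $13400.00) = $2694.20 + 39.3% × $3032.00 = $3885.78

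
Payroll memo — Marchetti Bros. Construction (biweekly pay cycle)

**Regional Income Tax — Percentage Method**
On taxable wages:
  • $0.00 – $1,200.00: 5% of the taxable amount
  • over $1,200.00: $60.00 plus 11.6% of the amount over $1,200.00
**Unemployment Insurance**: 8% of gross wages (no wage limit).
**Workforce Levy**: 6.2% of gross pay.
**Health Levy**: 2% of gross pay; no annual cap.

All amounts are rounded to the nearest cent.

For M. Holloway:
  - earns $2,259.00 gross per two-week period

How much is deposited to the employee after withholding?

$1,710.20

Regional Income Tax: taxable = $2,259.00
  $60.00 + 11.6% × ($2,259.00 − $1,200.00) = $60.00 + 11.6% × $1,059.00 = $182.84
Unemployment Insurance: 8% × $2,259.00 = $180.72
Workforce Levy: 6.2% × $2,259.00 = $140.06
Health Levy: 2% × $2,259.00 = $45.18
Total withheld: $182.84 + $180.72 + $140.06 + $45.18 = $548.80
Net pay: $2,259.00 − $548.80 = $1,710.20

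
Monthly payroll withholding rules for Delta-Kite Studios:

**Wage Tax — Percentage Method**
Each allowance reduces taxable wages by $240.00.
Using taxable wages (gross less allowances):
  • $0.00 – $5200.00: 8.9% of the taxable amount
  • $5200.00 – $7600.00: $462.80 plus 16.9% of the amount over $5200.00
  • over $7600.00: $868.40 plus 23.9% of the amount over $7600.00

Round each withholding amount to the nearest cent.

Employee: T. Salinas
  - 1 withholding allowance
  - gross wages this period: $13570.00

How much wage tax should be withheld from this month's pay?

$2237.87

Wage Tax: taxable = $13570.00 − 1×$240.00 = $13330.00
  $868.40 + 23.9% × ($13330.00 − $7600.00) = $868.40 + 23.9% × $5730.00 = $2237.87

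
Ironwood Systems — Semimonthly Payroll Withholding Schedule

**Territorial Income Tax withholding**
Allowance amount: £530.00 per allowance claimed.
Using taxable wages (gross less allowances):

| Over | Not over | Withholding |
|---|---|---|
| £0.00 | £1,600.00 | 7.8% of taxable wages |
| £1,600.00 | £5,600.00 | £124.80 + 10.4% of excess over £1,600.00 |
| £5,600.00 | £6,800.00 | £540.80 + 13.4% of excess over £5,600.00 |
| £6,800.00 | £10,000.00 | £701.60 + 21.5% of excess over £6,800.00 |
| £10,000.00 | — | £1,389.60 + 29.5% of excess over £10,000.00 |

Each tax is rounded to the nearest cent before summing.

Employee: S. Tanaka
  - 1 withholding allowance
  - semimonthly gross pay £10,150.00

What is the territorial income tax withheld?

Territorial Income Tax: taxable = £10,150.00 − 1×£530.00 = £9,620.00
  £701.60 + 21.5% × (£9,620.00 − £6,800.00) = £701.60 + 21.5% × £2,820.00 = £1,307.90

£1,307.90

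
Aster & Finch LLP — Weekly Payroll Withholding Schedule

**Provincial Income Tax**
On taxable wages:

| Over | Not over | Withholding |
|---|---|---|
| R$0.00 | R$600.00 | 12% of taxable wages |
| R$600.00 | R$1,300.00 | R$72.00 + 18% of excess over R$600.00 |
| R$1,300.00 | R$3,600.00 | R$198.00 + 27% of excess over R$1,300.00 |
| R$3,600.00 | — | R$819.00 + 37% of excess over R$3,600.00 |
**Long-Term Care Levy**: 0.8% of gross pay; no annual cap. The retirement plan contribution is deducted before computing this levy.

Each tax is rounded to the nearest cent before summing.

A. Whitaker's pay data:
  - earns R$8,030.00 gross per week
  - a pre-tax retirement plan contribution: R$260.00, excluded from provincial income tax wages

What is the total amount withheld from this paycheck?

R$2,424.06

Provincial Income Tax: taxable = R$8,030.00 − R$260.00 = R$7,770.00
  R$819.00 + 37% × (R$7,770.00 − R$3,600.00) = R$819.00 + 37% × R$4,170.00 = R$2,361.90
Long-Term Care Levy: 0.8% × R$7,770.00 = R$62.16
Total: R$2,361.90 + R$62.16 = R$2,424.06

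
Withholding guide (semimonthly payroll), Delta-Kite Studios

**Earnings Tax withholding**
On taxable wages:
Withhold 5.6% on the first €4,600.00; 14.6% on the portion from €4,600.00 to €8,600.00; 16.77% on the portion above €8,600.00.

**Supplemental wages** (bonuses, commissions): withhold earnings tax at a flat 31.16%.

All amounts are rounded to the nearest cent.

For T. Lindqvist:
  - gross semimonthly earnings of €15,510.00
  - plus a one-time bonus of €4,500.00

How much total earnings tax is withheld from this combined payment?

Earnings Tax: taxable = €15,510.00
  €841.60 + 16.77% × (€15,510.00 − €8,600.00) = €841.60 + 16.77% × €6,910.00 = €2,000.41
Supplemental (31.16% flat on bonus): 31.16% × €4,500.00 = €1,402.20
Total earnings tax: €2,000.41 + €1,402.20 = €3,402.61

€3,402.61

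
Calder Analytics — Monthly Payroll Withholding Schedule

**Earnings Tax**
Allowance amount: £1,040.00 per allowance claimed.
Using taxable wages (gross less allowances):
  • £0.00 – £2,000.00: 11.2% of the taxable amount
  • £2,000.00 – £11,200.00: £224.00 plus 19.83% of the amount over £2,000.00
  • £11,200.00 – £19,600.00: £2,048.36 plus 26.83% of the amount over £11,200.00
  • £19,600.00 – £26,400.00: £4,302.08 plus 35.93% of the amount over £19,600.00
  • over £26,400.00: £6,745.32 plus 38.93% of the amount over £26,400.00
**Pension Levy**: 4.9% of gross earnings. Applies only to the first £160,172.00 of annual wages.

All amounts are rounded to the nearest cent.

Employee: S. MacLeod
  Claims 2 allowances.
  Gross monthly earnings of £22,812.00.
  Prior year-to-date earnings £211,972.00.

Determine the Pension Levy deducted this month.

£0.00

Pension Levy: YTD £211,972.00 ≥ cap £160,172.00 → £0.00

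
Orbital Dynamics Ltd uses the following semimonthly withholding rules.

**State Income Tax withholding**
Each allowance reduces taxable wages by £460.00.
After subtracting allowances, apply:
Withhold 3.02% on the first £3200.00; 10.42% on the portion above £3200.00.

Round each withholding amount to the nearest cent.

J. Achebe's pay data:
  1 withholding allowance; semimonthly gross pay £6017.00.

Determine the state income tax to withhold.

State Income Tax: taxable = £6017.00 − 1×£460.00 = £5557.00
  £96.64 + 10.42% × (£5557.00 − £3200.00) = £96.64 + 10.42% × £2357.00 = £342.24

£342.24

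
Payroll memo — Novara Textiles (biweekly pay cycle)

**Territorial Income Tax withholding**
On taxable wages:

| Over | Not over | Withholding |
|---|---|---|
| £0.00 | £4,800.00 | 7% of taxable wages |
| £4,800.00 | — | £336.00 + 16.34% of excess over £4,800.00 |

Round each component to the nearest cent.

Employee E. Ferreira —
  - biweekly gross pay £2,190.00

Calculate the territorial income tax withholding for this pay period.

Territorial Income Tax: taxable = £2,190.00
  7% × £2,190.00 = £153.30

£153.30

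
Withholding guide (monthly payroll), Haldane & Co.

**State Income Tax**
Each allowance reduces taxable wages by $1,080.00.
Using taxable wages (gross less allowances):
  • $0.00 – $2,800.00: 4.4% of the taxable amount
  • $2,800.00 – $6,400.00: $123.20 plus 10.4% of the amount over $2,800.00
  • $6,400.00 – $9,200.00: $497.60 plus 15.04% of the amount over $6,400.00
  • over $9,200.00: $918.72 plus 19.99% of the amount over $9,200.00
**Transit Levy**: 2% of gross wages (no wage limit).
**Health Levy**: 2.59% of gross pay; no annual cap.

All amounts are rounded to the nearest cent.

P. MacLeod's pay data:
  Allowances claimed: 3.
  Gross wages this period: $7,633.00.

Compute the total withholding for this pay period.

$639.22

State Income Tax: taxable = $7,633.00 − 3×$1,080.00 = $4,393.00
  $123.20 + 10.4% × ($4,393.00 − $2,800.00) = $123.20 + 10.4% × $1,593.00 = $288.87
Transit Levy: 2% × $7,633.00 = $152.66
Health Levy: 2.59% × $7,633.00 = $197.69
Total: $288.87 + $152.66 + $197.69 = $639.22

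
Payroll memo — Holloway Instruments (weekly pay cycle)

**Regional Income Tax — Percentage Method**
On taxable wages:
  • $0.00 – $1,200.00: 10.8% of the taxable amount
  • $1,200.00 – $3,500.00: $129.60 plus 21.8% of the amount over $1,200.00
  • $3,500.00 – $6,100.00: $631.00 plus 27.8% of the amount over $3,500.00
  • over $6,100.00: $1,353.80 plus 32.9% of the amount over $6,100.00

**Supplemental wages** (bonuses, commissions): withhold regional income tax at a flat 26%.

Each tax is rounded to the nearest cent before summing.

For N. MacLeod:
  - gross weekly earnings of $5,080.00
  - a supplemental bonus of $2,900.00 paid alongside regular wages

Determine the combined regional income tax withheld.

$1,824.24

Regional Income Tax: taxable = $5,080.00
  $631.00 + 27.8% × ($5,080.00 − $3,500.00) = $631.00 + 27.8% × $1,580.00 = $1,070.24
Supplemental (26% flat on bonus): 26% × $2,900.00 = $754.00
Total regional income tax: $1,070.24 + $754.00 = $1,824.24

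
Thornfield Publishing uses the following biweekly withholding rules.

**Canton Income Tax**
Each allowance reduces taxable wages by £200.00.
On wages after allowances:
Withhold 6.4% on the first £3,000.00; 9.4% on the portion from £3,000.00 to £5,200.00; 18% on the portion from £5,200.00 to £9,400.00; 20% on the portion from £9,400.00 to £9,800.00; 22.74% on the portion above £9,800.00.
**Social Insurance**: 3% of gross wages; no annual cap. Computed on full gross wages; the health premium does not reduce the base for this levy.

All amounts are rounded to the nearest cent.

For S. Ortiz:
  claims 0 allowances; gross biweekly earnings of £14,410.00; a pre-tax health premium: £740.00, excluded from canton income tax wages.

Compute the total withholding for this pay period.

£2,547.14

Canton Income Tax: taxable = £14,410.00 − £740.00 = £13,670.00
  £1,234.80 + 22.74% × (£13,670.00 − £9,800.00) = £1,234.80 + 22.74% × £3,870.00 = £2,114.84
Social Insurance: 3% × £14,410.00 = £432.30
Total: £2,114.84 + £432.30 = £2,547.14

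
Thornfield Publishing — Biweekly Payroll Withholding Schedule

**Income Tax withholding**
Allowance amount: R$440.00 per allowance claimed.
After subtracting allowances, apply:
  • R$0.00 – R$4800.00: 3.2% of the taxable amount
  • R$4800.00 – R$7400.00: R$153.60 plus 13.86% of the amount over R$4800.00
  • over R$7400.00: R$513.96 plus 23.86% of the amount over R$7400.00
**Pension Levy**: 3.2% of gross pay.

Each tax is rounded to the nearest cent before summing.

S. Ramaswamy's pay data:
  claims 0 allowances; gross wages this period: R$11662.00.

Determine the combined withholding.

Income Tax: taxable = R$11662.00
  R$513.96 + 23.86% × (R$11662.00 − R$7400.00) = R$513.96 + 23.86% × R$4262.00 = R$1530.87
Pension Levy: 3.2% × R$11662.00 = R$373.18
Total: R$1530.87 + R$373.18 = R$1904.05

R$1904.05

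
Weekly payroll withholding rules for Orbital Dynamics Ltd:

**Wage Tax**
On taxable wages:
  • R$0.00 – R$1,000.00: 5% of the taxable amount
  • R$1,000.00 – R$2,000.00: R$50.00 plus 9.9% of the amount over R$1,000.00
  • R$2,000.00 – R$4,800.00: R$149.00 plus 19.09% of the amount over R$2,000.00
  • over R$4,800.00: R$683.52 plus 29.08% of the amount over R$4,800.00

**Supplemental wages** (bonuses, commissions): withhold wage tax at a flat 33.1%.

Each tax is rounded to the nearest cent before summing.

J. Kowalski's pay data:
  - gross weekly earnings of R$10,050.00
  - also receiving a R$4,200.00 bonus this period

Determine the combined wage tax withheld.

R$3,600.42

Wage Tax: taxable = R$10,050.00
  R$683.52 + 29.08% × (R$10,050.00 − R$4,800.00) = R$683.52 + 29.08% × R$5,250.00 = R$2,210.22
Supplemental (33.1% flat on bonus): 33.1% × R$4,200.00 = R$1,390.20
Total wage tax: R$2,210.22 + R$1,390.20 = R$3,600.42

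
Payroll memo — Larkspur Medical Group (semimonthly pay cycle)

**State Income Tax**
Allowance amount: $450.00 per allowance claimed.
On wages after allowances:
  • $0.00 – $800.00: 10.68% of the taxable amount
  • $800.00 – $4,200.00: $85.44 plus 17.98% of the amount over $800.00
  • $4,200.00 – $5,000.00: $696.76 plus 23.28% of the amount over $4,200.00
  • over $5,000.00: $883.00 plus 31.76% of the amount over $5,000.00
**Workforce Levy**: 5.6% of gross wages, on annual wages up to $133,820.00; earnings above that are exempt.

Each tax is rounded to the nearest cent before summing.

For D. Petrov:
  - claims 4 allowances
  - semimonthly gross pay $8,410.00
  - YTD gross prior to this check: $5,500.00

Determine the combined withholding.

State Income Tax: taxable = $8,410.00 − 4×$450.00 = $6,610.00
  $883.00 + 31.76% × ($6,610.00 − $5,000.00) = $883.00 + 31.76% × $1,610.00 = $1,394.34
Workforce Levy: 5.6% × $8,410.00 = $470.96
Total: $1,394.34 + $470.96 = $1,865.30

$1,865.30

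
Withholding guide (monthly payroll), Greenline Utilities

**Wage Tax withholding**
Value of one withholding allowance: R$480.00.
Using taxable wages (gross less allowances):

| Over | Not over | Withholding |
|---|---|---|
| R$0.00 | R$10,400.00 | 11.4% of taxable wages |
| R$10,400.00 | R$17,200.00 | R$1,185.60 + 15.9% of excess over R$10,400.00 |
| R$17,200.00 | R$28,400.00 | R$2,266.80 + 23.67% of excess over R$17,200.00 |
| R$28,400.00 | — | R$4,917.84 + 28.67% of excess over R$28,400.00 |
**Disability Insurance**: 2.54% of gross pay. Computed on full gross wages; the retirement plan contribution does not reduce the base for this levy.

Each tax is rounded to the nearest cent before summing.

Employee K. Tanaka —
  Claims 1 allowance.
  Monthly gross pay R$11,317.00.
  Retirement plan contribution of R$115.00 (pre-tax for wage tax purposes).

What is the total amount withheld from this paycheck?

Wage Tax: taxable = R$11,317.00 − R$115.00 − 1×R$480.00 = R$10,722.00
  R$1,185.60 + 15.9% × (R$10,722.00 − R$10,400.00) = R$1,185.60 + 15.9% × R$322.00 = R$1,236.80
Disability Insurance: 2.54% × R$11,317.00 = R$287.45
Total: R$1,236.80 + R$287.45 = R$1,524.25

R$1,524.25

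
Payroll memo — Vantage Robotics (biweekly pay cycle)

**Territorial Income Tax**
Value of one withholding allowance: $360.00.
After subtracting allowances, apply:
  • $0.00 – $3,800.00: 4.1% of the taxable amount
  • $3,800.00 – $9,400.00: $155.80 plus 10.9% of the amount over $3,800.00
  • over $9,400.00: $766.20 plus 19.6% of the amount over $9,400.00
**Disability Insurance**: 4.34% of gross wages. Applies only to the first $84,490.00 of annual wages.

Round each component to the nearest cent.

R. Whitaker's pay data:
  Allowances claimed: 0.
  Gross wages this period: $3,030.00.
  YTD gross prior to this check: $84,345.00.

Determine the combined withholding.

$130.52

Territorial Income Tax: taxable = $3,030.00
  4.1% × $3,030.00 = $124.23
Disability Insurance: cap $84,490.00 − YTD $84,345.00 = $145.00 subject; 4.34% × $145.00 = $6.29
Total: $124.23 + $6.29 = $130.52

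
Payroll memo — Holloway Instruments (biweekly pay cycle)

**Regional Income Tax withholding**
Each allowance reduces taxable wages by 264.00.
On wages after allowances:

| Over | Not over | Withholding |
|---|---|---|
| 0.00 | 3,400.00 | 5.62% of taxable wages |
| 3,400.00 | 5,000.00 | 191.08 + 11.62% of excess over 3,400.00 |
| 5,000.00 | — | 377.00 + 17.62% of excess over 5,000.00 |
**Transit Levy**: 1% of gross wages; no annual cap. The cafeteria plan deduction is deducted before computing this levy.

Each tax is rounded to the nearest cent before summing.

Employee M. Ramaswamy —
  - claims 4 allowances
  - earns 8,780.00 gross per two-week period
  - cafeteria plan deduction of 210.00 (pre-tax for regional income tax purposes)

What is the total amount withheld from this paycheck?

905.67

Regional Income Tax: taxable = 8,780.00 − 210.00 − 4×264.00 = 7,514.00
  377.00 + 17.62% × (7,514.00 − 5,000.00) = 377.00 + 17.62% × 2,514.00 = 819.97
Transit Levy: 1% × 8,570.00 = 85.70
Total: 819.97 + 85.70 = 905.67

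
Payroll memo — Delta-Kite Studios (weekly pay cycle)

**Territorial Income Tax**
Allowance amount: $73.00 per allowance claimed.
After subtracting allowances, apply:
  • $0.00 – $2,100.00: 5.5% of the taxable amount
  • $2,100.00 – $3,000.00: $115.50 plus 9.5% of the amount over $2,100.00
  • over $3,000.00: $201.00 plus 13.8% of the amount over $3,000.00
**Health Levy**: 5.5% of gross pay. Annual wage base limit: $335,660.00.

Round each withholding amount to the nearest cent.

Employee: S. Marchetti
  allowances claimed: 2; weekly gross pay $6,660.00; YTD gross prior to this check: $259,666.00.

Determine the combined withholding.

Territorial Income Tax: taxable = $6,660.00 − 2×$73.00 = $6,514.00
  $201.00 + 13.8% × ($6,514.00 − $3,000.00) = $201.00 + 13.8% × $3,514.00 = $685.93
Health Levy: 5.5% × $6,660.00 = $366.30
Total: $685.93 + $366.30 = $1,052.23

$1,052.23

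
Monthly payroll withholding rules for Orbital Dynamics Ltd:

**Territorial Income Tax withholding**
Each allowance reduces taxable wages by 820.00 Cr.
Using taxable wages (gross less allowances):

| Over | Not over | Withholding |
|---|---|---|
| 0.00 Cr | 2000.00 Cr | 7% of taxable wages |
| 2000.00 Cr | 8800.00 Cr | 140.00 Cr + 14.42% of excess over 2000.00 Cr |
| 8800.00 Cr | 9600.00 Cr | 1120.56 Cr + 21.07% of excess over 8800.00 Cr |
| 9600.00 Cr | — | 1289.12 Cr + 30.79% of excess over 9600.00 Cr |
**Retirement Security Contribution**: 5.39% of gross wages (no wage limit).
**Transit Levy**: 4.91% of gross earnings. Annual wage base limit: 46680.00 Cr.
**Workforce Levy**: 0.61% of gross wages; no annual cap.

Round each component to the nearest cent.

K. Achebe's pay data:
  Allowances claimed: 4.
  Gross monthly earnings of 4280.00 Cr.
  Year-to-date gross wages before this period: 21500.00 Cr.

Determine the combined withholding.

536.95 Cr

Territorial Income Tax: taxable = 4280.00 Cr − 4×820.00 Cr = 1000.00 Cr
  7% × 1000.00 Cr = 70.00 Cr
Retirement Security Contribution: 5.39% × 4280.00 Cr = 230.69 Cr
Transit Levy: 4.91% × 4280.00 Cr = 210.15 Cr
Workforce Levy: 0.61% × 4280.00 Cr = 26.11 Cr
Total: 70.00 Cr + 230.69 Cr + 210.15 Cr + 26.11 Cr = 536.95 Cr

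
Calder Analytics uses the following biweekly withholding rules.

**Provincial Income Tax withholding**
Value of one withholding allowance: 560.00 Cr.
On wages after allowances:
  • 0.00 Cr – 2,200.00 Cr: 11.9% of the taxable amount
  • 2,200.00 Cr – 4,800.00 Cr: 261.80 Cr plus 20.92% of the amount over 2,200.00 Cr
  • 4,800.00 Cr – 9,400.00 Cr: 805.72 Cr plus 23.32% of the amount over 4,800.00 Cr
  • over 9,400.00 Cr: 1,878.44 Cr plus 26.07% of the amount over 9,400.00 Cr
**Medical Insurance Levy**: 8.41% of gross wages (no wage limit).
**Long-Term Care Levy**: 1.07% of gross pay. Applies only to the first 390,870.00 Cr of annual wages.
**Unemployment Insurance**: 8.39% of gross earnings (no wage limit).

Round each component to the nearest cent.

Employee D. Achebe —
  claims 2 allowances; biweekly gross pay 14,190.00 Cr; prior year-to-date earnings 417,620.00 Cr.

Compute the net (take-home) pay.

8,970.87 Cr

Provincial Income Tax: taxable = 14,190.00 Cr − 2×560.00 Cr = 13,070.00 Cr
  1,878.44 Cr + 26.07% × (13,070.00 Cr − 9,400.00 Cr) = 1,878.44 Cr + 26.07% × 3,670.00 Cr = 2,835.21 Cr
Medical Insurance Levy: 8.41% × 14,190.00 Cr = 1,193.38 Cr
Long-Term Care Levy: YTD 417,620.00 Cr ≥ cap 390,870.00 Cr → 0.00 Cr
Unemployment Insurance: 8.39% × 14,190.00 Cr = 1,190.54 Cr
Total withheld: 2,835.21 Cr + 1,193.38 Cr + 0.00 Cr + 1,190.54 Cr = 5,219.13 Cr
Net pay: 14,190.00 Cr − 5,219.13 Cr = 8,970.87 Cr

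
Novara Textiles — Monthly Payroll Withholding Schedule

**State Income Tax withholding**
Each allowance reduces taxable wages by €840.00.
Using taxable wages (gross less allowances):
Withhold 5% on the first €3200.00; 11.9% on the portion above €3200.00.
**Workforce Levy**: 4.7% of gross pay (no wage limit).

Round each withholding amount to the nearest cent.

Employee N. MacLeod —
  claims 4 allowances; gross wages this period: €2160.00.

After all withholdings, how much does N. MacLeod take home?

State Income Tax: taxable = €2160.00 − 4×€840.00 = €-1200.00
  Taxable ≤ 0 → €0.00
Workforce Levy: 4.7% × €2160.00 = €101.52
Total withheld: €0.00 + €101.52 = €101.52
Net pay: €2160.00 − €101.52 = €2058.48

€2058.48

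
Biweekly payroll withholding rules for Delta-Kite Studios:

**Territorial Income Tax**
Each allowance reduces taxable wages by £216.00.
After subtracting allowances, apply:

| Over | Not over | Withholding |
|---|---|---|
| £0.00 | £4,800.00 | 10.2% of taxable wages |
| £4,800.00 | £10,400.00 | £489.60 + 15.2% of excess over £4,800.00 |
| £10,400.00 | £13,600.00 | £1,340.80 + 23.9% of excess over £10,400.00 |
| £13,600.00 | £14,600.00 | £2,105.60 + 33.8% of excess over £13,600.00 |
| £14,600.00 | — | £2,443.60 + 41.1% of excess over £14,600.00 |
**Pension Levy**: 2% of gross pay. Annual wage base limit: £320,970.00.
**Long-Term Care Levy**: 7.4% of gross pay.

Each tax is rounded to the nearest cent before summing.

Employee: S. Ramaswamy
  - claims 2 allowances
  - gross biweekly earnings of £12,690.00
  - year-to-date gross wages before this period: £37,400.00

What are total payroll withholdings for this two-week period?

£2,977.72

Territorial Income Tax: taxable = £12,690.00 − 2×£216.00 = £12,258.00
  £1,340.80 + 23.9% × (£12,258.00 − £10,400.00) = £1,340.80 + 23.9% × £1,858.00 = £1,784.86
Pension Levy: 2% × £12,690.00 = £253.80
Long-Term Care Levy: 7.4% × £12,690.00 = £939.06
Total: £1,784.86 + £253.80 + £939.06 = £2,977.72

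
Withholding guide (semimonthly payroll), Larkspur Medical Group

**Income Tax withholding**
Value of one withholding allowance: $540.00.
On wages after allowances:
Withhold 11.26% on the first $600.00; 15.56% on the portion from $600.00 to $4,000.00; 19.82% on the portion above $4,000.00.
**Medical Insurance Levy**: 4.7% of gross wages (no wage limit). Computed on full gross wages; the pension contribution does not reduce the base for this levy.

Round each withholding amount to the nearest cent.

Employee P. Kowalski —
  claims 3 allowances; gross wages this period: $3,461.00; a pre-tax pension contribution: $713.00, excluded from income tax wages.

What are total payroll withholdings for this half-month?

Income Tax: taxable = $3,461.00 − $713.00 − 3×$540.00 = $1,128.00
  $67.56 + 15.56% × ($1,128.00 − $600.00) = $67.56 + 15.56% × $528.00 = $149.72
Medical Insurance Levy: 4.7% × $3,461.00 = $162.67
Total: $149.72 + $162.67 = $312.39

$312.39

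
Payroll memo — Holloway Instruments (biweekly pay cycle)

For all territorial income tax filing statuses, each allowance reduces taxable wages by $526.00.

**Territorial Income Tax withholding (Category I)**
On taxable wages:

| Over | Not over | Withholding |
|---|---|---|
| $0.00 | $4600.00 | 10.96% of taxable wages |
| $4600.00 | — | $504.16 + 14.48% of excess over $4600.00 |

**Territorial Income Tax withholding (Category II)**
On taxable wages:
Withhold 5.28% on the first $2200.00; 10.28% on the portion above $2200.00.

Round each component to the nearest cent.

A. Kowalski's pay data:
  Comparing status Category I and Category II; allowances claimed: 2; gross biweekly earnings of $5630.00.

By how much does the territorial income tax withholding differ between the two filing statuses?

Territorial Income Tax (Category I): taxable = $5630.00 − 2×$526.00 = $4578.00
  10.96% × $4578.00 = $501.75
Territorial Income Tax (Category II): taxable = $5630.00 − 2×$526.00 = $4578.00
  $116.16 + 10.28% × ($4578.00 − $2200.00) = $116.16 + 10.28% × $2378.00 = $360.62
Difference: |$501.75 − $360.62| = $141.13 (higher under Category I)

$141.13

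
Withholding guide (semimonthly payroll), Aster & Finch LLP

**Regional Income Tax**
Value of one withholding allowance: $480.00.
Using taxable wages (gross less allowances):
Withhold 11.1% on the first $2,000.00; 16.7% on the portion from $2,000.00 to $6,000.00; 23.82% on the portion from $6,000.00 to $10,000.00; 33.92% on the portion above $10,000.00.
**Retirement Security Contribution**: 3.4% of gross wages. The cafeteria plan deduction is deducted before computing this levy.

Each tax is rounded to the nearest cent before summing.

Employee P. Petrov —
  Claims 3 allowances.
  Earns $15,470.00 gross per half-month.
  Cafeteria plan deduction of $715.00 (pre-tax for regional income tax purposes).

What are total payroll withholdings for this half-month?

$3,468.92

Regional Income Tax: taxable = $15,470.00 − $715.00 − 3×$480.00 = $13,315.00
  $1,842.80 + 33.92% × ($13,315.00 − $10,000.00) = $1,842.80 + 33.92% × $3,315.00 = $2,967.25
Retirement Security Contribution: 3.4% × $14,755.00 = $501.67
Total: $2,967.25 + $501.67 = $3,468.92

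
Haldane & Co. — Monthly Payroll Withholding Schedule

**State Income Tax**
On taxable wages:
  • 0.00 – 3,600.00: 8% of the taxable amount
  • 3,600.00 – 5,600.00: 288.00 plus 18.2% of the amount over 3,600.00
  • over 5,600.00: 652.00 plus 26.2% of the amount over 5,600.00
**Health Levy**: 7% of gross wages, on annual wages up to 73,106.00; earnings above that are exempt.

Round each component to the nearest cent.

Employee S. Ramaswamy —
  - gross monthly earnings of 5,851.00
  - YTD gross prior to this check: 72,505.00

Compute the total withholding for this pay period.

759.83

State Income Tax: taxable = 5,851.00
  652.00 + 26.2% × (5,851.00 − 5,600.00) = 652.00 + 26.2% × 251.00 = 717.76
Health Levy: cap 73,106.00 − YTD 72,505.00 = 601.00 subject; 7% × 601.00 = 42.07
Total: 717.76 + 42.07 = 759.83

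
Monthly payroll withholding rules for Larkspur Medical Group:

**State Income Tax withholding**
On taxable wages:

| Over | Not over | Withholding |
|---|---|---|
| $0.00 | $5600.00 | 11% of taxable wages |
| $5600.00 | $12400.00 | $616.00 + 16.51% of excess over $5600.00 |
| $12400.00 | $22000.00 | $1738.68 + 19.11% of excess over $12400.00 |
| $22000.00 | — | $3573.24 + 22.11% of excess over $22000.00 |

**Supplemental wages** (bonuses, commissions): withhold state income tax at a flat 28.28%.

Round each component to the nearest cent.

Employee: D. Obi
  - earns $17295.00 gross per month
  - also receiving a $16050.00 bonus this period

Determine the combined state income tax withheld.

State Income Tax: taxable = $17295.00
  $1738.68 + 19.11% × ($17295.00 − $12400.00) = $1738.68 + 19.11% × $4895.00 = $2674.11
Supplemental (28.28% flat on bonus): 28.28% × $16050.00 = $4538.94
Total state income tax: $2674.11 + $4538.94 = $7213.05

$7213.05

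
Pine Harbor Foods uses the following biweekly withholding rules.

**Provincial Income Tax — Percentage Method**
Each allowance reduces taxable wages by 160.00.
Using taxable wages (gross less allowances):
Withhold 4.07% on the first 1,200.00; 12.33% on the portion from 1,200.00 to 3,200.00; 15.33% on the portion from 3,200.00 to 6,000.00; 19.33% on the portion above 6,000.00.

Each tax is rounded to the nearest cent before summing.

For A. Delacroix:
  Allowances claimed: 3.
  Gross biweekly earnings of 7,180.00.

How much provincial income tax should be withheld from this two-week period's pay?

Provincial Income Tax: taxable = 7,180.00 − 3×160.00 = 6,700.00
  724.68 + 19.33% × (6,700.00 − 6,000.00) = 724.68 + 19.33% × 700.00 = 859.99

859.99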